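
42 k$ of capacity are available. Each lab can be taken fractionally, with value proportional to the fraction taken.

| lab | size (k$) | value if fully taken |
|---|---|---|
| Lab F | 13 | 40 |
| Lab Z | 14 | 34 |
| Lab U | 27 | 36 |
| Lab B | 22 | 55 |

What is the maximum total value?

112

Rank by value-to-size ratio: Lab F 40/13≈3.08, Lab B 55/22≈2.5, Lab Z 34/14≈2.43, Lab U 36/27≈1.33.
All 13 k$ of Lab F fit (value 40) ; 29 remain.
All 22 k$ of Lab B fit (value 55) ; 7 remain.
Fill the last 7 k$ with part of Lab Z: 7/14 of it earns 17.
Total value = 112.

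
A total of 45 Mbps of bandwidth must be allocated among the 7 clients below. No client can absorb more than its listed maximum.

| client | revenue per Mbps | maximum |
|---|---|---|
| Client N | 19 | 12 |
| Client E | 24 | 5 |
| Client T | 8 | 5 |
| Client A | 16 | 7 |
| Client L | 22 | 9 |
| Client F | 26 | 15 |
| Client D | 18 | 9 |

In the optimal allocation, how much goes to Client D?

4

Order the clients by revenue per Mbps: Client F 26 > Client E 24 > Client L 22 > Client N 19 > Client D 18 > Client A 16 > Client T 8.
Give Client F 15 to hit its cap of 15 → 30 left.
Client E: +5 to 5 (cap) → 25 left.
Give Client L 9 to hit its cap of 9 → 16 left.
Client N: +12 to 12 (cap) → 4 left.
Client D: +4 (room for 9) → 4. Pool exhausted.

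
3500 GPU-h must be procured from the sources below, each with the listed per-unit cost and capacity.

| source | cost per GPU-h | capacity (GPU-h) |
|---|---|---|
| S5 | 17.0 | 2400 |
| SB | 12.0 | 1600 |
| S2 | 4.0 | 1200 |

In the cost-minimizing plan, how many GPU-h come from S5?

Cheapest first:
S2 (4.0): use full 1200 → 2300 GPU-h to go.
Take 1600 from SB at 12.0 → need 700 more.
Take 700 from S5 at 17.0 to finish.

700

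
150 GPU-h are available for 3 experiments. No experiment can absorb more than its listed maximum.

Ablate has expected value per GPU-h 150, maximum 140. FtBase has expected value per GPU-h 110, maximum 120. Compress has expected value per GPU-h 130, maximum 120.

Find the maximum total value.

22300

Highest expected value per GPU-h first: Ablate 150 > Compress 130 > FtBase 110.
Give Ablate 140 to hit its cap of 140 ; 10 left.
Compress has room for 120 but only 10 remain, so it gets 10.
Total = 150×140 + 130×10 = 22300.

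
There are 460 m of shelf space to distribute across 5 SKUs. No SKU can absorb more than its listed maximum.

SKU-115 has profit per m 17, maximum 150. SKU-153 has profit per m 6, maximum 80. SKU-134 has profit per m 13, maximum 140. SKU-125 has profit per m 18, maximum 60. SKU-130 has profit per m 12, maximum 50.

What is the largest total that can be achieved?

Highest profit per m first: SKU-125 18 > SKU-115 17 > SKU-134 13 > SKU-130 12 > SKU-153 6.
SKU-125: +60 to 60 (cap) ; 400 left.
Give SKU-115 150 to hit its cap of 150 ; 250 left.
Give SKU-134 140 to hit its cap of 140 ; 110 left.
SKU-130 takes 50 to reach its cap of 50 ; 60 left.
SKU-153: +60 (room for 80) → 60. Pool exhausted.
Total = 17×150 + 6×60 + 13×140 + 18×60 + 12×50 = 6410.

6410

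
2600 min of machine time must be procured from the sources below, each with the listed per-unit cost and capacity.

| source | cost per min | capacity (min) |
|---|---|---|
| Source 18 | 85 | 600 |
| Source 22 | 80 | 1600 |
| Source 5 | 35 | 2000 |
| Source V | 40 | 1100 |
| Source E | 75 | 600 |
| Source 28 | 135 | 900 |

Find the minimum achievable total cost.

94000

Use sources in increasing cost order.
Source 5 (35): use full 2000 — 600 min to go.
Take 600 from Source V at 40 to finish.
Source E, Source 22, Source 18, Source 28: unused.
Cost = 2000×35 + 600×40 = 94000.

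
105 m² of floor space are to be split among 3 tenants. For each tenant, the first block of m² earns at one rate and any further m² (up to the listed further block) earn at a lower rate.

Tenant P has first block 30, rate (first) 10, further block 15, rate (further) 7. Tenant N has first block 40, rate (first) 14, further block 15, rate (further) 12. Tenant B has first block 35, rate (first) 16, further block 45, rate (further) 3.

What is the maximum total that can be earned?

Rank every tier by rate: Tenant B/first 16 > Tenant N/first 14 > Tenant N/second 12 > Tenant P/first 10 > Tenant P/second 7 > Tenant B/second 3.
Fill Tenant B first block (35 at 16) → 70 left.
Fill Tenant N first block (40 at 14) → 30 left.
Tenant N second at 12: fill all 15 → 15 left.
15 remain; put them into Tenant P first at 10.
Total = 16×35 + 14×40 + 12×15 + 10×15 = 1450.

1450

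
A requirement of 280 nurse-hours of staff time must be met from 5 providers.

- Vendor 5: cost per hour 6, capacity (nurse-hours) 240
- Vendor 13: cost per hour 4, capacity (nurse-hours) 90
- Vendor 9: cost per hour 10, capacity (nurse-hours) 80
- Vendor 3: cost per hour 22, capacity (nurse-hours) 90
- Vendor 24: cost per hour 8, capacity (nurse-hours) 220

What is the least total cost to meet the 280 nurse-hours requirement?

1500

Fill from the cheapest provider first.
Vendor 13 at 4: take all 90 nurse-hours ; 190 still needed.
Vendor 5 (6): take the remaining 190 ; done.
Vendor 24, Vendor 9, Vendor 3: unused.
Cost = 90×4 + 190×6 = 1500.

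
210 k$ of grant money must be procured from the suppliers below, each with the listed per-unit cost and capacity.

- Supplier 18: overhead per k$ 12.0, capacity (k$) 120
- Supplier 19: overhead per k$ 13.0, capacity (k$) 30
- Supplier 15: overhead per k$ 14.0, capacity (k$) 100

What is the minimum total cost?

Fill from the cheapest supplier first.
Supplier 18 (12.0): use full 120 → 90 k$ to go.
Supplier 19 (13.0): use full 30 → 60 k$ to go.
Take 60 from Supplier 15 at 14.0 to finish.
Cost = 120×12.0 + 30×13.0 + 60×14.0 = 2670.

2670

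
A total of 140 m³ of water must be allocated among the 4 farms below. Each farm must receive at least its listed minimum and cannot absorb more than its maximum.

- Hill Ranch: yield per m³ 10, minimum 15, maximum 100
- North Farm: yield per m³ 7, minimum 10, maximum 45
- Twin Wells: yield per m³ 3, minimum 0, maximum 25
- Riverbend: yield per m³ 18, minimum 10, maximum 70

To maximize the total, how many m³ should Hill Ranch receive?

Meeting every minimum uses 15+10+0+10 = 35 m³, leaving 105.
Rank by yield per m³: Riverbend 18 > Hill Ranch 10 > North Farm 7 > Twin Wells 3.
Riverbend takes 60 more to reach its cap of 70 ; 45 left.
Hill Ranch has room for 85 more but only 45 remain, so it gets 60.

60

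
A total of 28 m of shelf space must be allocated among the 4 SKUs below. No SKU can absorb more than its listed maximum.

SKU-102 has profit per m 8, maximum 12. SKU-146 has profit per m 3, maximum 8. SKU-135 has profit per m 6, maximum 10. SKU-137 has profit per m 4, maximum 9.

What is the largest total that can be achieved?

180

Order the SKUs by profit per m: SKU-102 8 > SKU-135 6 > SKU-137 4 > SKU-146 3.
Give SKU-102 12 to hit its cap of 12 — 16 left.
SKU-135: +10 to 10 (cap) — 6 left.
SKU-137 has room for 9 but only 6 remain, so it gets 6.
Total = 8×12 + 6×10 + 4×6 = 180.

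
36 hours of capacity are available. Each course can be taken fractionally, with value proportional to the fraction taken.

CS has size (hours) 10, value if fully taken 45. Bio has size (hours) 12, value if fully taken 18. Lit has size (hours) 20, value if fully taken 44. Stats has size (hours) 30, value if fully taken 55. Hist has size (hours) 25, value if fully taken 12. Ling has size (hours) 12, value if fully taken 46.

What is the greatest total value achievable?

Rank by value-to-size ratio: CS 45/10≈4.5, Ling 46/12≈3.83, Lit 44/20≈2.2, Stats 55/30≈1.83, Bio 18/12≈1.5, Hist 12/25≈0.48.
All 10 hours of CS fit (value 45) ; 26 remain.
Ling: take in full, 12 hours for value 46 ; 14 left.
Fill the last 14 hours with part of Lit: 14/20 of it earns 30.8.
Total value = 121.8.

121.8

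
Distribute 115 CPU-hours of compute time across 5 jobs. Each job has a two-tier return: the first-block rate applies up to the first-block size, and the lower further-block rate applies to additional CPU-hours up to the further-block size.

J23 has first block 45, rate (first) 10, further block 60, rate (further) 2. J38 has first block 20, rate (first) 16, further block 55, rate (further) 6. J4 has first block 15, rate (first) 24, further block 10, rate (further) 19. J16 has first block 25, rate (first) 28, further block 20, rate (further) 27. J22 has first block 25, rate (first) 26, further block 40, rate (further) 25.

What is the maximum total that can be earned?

Rank every tier by rate: J16/first 28 > J16/second 27 > J22/first 26 > J22/second 25 > J4/first 24 > J4/second 19 > J38/first 16 > J23/first 10 > J38/second 6 > J23/second 2.
J16/first (28): +25 ; 90 left.
Fill J16 second block (20 at 27) ; 70 left.
Fill J22 first block (25 at 26) ; 45 left.
J22/second (25): +40 ; 5 left.
J4 first at 24: only 5 left, fill 5.
Total = 28×25 + 27×20 + 26×25 + 25×40 + 24×5 = 3010.

3010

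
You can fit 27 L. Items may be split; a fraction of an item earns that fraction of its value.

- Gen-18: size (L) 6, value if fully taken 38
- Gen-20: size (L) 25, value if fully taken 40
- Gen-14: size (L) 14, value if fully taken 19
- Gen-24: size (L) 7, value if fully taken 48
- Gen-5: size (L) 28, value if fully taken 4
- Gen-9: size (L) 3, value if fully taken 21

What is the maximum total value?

Rank by value-to-size ratio: Gen-9 21/3≈7, Gen-24 48/7≈6.86, Gen-18 38/6≈6.33, Gen-20 40/25≈1.6, Gen-14 19/14≈1.36, Gen-5 4/28≈0.143.
All 3 L of Gen-9 fit (value 21) — 24 remain.
Take all of Gen-24 (7 L, value 48) — 17 L left.
All 6 L of Gen-18 fit (value 38) — 11 remain.
Fill the last 11 L with part of Gen-20: 11/25 of it earns 17.6.
Total value = 124.6.

124.6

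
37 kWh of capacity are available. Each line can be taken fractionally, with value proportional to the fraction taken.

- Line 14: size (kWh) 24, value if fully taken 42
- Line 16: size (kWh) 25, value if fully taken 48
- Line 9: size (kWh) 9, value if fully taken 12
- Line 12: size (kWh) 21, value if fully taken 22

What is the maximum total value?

Rank by value-to-size ratio: Line 16 48/25≈1.92, Line 14 42/24≈1.75, Line 9 12/9≈1.33, Line 12 22/21≈1.05.
Line 16: take in full, 25 kWh for value 48 — 12 left.
Fill the last 12 kWh with part of Line 14: 12/24 of it earns 21.
Total value = 69.

69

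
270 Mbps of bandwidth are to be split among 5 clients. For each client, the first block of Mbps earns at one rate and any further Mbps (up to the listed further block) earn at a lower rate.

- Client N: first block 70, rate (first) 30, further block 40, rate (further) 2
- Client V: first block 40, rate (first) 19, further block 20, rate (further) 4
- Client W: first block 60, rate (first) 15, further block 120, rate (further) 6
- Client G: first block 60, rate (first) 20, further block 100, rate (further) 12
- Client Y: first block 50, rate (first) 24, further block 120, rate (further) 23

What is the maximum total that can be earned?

6660

Treat each block as its own option and order by rate: Client N/tier1 30 > Client Y/tier1 24 > Client Y/tier2 23 > Client G/tier1 20 > Client V/tier1 19 > Client W/tier1 15 > Client G/tier2 12 > Client W/tier2 6 > Client V/tier2 4 > Client N/tier2 2.
Client N tier1 at 30: fill all 70 — 200 left.
Client Y tier1 at 24: fill all 50 — 150 left.
Fill Client Y tier2 block (120 at 23) — 30 left.
Client G/tier1: +30 of 60 at 20; pool empty.
Total = 30×70 + 24×50 + 23×120 + 20×30 = 6660.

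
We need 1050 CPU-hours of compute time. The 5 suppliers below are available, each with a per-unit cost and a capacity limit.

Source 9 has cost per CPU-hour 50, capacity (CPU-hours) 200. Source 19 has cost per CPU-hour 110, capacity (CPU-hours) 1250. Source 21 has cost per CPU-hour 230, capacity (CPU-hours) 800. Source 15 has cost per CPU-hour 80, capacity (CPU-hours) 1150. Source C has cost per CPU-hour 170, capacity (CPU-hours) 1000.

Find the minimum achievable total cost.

Use suppliers in increasing cost order.
Take 200 from Source 9 at 50 ; need 850 more.
Take 850 from Source 15 at 80 to finish.
Source 19, Source C, Source 21: unused.
Cost = 200×50 + 850×80 = 78000.

78000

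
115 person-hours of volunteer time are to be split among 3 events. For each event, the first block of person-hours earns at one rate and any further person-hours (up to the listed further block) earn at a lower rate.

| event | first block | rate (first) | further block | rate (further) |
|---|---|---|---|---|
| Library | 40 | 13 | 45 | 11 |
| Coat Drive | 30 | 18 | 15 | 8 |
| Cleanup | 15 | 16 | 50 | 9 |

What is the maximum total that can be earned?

Rank every tier by rate: Coat Drive/first 18 > Cleanup/first 16 > Library/first 13 > Library/second 11 > Cleanup/second 9 > Coat Drive/second 8.
Coat Drive/first (18): +30 — 85 left.
Fill Cleanup first block (15 at 16) — 70 left.
Library/first (13): +40 — 30 left.
30 remain; put them into Library second at 11.
Total = 18×30 + 16×15 + 13×40 + 11×30 = 1630.

1630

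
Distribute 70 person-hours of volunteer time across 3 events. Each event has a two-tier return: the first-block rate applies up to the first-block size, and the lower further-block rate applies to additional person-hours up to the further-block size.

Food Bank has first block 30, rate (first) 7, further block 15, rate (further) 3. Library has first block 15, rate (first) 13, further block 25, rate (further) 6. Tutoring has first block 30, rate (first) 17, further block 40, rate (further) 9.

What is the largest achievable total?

Order all 6 blocks by rate: Tutoring/T1 17 > Library/T1 13 > Tutoring/T2 9 > Food Bank/T1 7 > Library/T2 6 > Food Bank/T2 3.
Fill Tutoring T1 block (30 at 17) — 40 left.
Library/T1 (13): +15 — 25 left.
25 remain; put them into Tutoring T2 at 9.
Total = 17×30 + 13×15 + 9×25 = 930.

930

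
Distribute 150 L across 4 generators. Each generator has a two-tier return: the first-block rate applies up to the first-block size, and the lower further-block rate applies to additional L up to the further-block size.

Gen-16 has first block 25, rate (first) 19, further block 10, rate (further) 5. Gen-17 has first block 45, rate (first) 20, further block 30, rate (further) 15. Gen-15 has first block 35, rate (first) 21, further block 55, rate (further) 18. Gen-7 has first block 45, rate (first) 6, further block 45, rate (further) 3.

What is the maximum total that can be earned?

2920

Rank every tier by rate: Gen-15/first 21 > Gen-17/first 20 > Gen-16/first 19 > Gen-15/second 18 > Gen-17/second 15 > Gen-7/first 6 > Gen-16/second 5 > Gen-7/second 3.
Gen-15/first (21): +35 ; 115 left.
Gen-17 first at 20: fill all 45 ; 70 left.
Fill Gen-16 first block (25 at 19) ; 45 left.
45 remain; put them into Gen-15 second at 18.
Total = 21×35 + 20×45 + 19×25 + 18×45 = 2920.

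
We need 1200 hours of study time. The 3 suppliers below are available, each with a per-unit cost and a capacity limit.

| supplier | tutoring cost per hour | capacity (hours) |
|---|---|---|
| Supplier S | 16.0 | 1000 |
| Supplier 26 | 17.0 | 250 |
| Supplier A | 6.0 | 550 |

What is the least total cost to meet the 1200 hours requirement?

13700

Cheapest first:
Supplier A at 6.0: take all 550 hours — 650 still needed.
Supplier S (16.0): take the remaining 650 — done.
Supplier 26: unused.
Cost = 550×6.0 + 650×16.0 = 13700.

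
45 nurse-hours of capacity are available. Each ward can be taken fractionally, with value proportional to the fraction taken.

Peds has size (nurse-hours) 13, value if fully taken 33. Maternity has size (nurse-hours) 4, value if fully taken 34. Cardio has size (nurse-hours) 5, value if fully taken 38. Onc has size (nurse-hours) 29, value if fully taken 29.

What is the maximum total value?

128

Best value per unit of size first: Maternity 34/4≈8.5, Cardio 38/5≈7.6, Peds 33/13≈2.54, Onc 29/29≈1.
Take all of Maternity (4 nurse-hours, value 34) — 41 nurse-hours left.
Cardio: take in full, 5 nurse-hours for value 38 — 36 left.
Take all of Peds (13 nurse-hours, value 33) — 23 nurse-hours left.
Fill the last 23 nurse-hours with part of Onc: 23/29 of it earns 23.
Total value = 128.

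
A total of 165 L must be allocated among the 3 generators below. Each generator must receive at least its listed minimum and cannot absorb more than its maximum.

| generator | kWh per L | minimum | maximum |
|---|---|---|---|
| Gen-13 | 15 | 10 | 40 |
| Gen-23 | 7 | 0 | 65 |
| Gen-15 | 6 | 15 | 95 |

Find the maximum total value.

1415

Meeting every minimum uses 10+0+15 = 25 L, leaving 140.
Order the generators by kWh per L: Gen-13 15 > Gen-23 7 > Gen-15 6.
Give Gen-13 30 more to hit its cap of 40 → 110 left.
Give Gen-23 65 more to hit its cap of 65 → 45 left.
Gen-15 has room for 80 more but only 45 remain, so it gets 60.
Total = 15×40 + 7×65 + 6×60 = 1415.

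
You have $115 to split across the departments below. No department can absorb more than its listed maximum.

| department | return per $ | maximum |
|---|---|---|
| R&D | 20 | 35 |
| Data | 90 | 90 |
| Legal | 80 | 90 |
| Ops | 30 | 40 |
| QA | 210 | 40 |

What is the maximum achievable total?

15150

Highest return per $ first: QA 210 > Data 90 > Legal 80 > Ops 30 > R&D 20.
QA: +40 to 40 (cap) → 75 left.
Data: +75 (room for 90) → 75. Pool exhausted.
Total = 90×75 + 210×40 = 15150.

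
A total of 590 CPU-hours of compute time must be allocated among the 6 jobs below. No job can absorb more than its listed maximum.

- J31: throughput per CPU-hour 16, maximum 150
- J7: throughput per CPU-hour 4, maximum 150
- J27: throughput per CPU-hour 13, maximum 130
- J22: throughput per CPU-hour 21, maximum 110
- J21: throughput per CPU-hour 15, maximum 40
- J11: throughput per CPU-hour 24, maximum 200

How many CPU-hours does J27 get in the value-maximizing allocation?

Order the jobs by throughput per CPU-hour: J11 24 > J22 21 > J31 16 > J21 15 > J27 13 > J7 4.
J11 takes 200 to reach its cap of 200 — 390 left.
J22 takes 110 to reach its cap of 110 — 280 left.
Give J31 150 to hit its cap of 150 — 130 left.
J21: +40 to 40 (cap) — 90 left.
Only 90 left; J27 takes them to reach 90.

90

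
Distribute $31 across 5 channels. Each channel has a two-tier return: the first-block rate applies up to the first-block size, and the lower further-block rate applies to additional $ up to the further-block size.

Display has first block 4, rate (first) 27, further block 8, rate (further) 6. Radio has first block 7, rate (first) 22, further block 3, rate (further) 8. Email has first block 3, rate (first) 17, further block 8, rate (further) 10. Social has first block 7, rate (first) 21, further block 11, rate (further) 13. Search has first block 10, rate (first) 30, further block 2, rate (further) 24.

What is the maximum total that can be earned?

774

Order all 10 blocks by rate: Search/T1 30 > Display/T1 27 > Search/T2 24 > Radio/T1 22 > Social/T1 21 > Email/T1 17 > Social/T2 13 > Email/T2 10 > Radio/T2 8 > Display/T2 6.
Search T1 at 30: fill all 10 — 21 left.
Display/T1 (27): +4 — 17 left.
Fill Search T2 block (2 at 24) — 15 left.
Fill Radio T1 block (7 at 22) — 8 left.
Social/T1 (21): +7 — 1 left.
Email T1 at 17: only 1 left, fill 1.
Total = 30×10 + 27×4 + 24×2 + 22×7 + 21×7 + 17×1 = 774.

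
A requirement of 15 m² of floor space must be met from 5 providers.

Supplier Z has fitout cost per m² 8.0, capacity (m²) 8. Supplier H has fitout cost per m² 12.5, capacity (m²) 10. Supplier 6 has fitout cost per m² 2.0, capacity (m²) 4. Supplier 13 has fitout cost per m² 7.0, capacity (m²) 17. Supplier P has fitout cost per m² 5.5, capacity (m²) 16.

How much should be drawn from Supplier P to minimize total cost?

11

Cheapest first:
Take 4 from Supplier 6 at 2.0 ; need 11 more.
Supplier P at 5.5: take 11 of its 16 ; requirement met.
Supplier 13, Supplier Z, Supplier H: unused.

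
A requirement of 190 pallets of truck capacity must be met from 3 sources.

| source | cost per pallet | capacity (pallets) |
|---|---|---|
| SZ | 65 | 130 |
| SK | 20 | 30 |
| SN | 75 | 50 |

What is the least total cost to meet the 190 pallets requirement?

11300

Use sources in increasing cost order.
SK at 20: take all 30 pallets ; 160 still needed.
SZ at 65: take all 130 pallets ; 30 still needed.
SN at 75: take 30 of its 50 ; requirement met.
Cost = 30×20 + 130×65 + 30×75 = 11300.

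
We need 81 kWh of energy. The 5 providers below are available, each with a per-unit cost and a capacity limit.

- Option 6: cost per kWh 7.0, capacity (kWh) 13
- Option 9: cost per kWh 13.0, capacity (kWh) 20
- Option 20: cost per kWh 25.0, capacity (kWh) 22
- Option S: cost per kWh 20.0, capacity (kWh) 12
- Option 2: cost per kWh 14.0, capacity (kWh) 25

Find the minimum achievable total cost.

1216

Cheapest first:
Option 6 at 7.0: take all 13 kWh — 68 still needed.
Take 20 from Option 9 at 13.0 — need 48 more.
Option 2 (14.0): use full 25 — 23 kWh to go.
Option S (20.0): use full 12 — 11 kWh to go.
Option 20 (25.0): take the remaining 11 — done.
Cost = 13×7.0 + 20×13.0 + 25×14.0 + 12×20.0 + 11×25.0 = 1216.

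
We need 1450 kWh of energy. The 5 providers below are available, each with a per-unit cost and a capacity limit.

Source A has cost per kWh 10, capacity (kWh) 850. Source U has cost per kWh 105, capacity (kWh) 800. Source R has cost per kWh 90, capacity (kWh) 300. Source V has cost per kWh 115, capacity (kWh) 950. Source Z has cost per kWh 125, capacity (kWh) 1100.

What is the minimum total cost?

Cheapest first:
Source A (10): use full 850 ; 600 kWh to go.
Source R (90): use full 300 ; 300 kWh to go.
Source U (105): take the remaining 300 ; done.
Source V, Source Z: unused.
Cost = 850×10 + 300×90 + 300×105 = 67000.

67000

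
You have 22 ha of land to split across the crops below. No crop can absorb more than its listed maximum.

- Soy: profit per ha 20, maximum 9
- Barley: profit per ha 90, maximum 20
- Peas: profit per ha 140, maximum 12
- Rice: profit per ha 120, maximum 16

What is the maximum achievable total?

2880

Rank by profit per ha: Peas 140 > Rice 120 > Barley 90 > Soy 20.
Peas takes 12 to reach its cap of 12 ; 10 left.
Rice has room for 16 but only 10 remain, so it gets 10.
Total = 140×12 + 120×10 = 2880.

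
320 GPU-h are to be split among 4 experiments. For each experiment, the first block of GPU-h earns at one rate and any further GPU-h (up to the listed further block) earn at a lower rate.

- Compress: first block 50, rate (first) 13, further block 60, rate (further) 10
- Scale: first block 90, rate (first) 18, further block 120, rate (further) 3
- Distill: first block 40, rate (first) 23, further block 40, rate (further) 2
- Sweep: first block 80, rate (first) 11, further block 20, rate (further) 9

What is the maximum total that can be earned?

4670

Treat each block as its own option and order by rate: Distill/T1 23 > Scale/T1 18 > Compress/T1 13 > Sweep/T1 11 > Compress/T2 10 > Sweep/T2 9 > Scale/T2 3 > Distill/T2 2.
Distill/T1 (23): +40 → 280 left.
Fill Scale T1 block (90 at 18) → 190 left.
Fill Compress T1 block (50 at 13) → 140 left.
Sweep T1 at 11: fill all 80 → 60 left.
Compress/T2 (10): +60 → 0 left.
Total = 23×40 + 18×90 + 13×50 + 11×80 + 10×60 = 4670.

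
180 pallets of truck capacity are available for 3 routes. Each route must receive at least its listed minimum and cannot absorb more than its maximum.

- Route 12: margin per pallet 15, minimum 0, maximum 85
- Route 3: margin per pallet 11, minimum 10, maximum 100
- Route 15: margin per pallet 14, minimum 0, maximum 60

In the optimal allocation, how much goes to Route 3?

Meeting every minimum uses 0+10+0 = 10 pallets, leaving 170.
Highest margin per pallet first: Route 12 15 > Route 15 14 > Route 3 11.
Route 12 takes 85 more to reach its cap of 85 — 85 left.
Route 15: +60 to 60 (cap) — 25 left.
Only 25 left; Route 3 takes them to reach 35.

35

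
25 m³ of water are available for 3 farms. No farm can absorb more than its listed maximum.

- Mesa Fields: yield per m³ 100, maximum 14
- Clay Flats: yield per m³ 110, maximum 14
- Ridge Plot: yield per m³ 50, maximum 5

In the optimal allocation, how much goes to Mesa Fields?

Rank by yield per m³: Clay Flats 110 > Mesa Fields 100 > Ridge Plot 50.
Clay Flats takes 14 to reach its cap of 14 → 11 left.
Only 11 left; Mesa Fields takes them to reach 11.

11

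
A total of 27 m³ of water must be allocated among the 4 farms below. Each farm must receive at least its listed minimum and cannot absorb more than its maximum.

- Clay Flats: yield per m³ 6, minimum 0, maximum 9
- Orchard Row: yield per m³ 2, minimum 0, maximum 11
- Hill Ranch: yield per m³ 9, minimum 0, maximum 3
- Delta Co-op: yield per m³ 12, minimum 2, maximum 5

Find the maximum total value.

161

Meeting every minimum uses 0+0+0+2 = 2 m³, leaving 25.
Highest yield per m³ first: Delta Co-op 12 > Hill Ranch 9 > Clay Flats 6 > Orchard Row 2.
Give Delta Co-op 3 more to hit its cap of 5 ; 22 left.
Give Hill Ranch 3 more to hit its cap of 3 ; 19 left.
Clay Flats takes 9 more to reach its cap of 9 ; 10 left.
Orchard Row: +10 (room for 11) → 10. Pool exhausted.
Total = 6×9 + 2×10 + 9×3 + 12×5 = 161.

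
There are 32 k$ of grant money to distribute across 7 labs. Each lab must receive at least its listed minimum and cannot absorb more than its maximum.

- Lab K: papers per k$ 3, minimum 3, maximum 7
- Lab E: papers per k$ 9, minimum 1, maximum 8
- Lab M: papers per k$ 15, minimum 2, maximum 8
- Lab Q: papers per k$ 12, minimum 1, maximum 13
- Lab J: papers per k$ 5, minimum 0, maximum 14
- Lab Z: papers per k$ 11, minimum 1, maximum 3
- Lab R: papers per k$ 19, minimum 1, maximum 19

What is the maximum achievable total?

Meeting every minimum uses 3+1+2+1+0+1+1 = 9 k$, leaving 23.
Rank by papers per k$: Lab R 19 > Lab M 15 > Lab Q 12 > Lab Z 11 > Lab E 9 > Lab J 5 > Lab K 3.
Give Lab R 18 more to hit its cap of 19 → 5 left.
Lab M has room for 6 more but only 5 remain, so it gets 7.
Total = 3×3 + 9×1 + 15×7 + 12×1 + 11×1 + 19×19 = 507.

507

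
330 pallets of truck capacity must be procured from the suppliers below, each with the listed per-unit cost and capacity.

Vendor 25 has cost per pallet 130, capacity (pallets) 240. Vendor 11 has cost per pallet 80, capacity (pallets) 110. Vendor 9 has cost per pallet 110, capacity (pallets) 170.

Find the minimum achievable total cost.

34000

Use suppliers in increasing cost order.
Vendor 11 (80): use full 110 ; 220 pallets to go.
Take 170 from Vendor 9 at 110 ; need 50 more.
Take 50 from Vendor 25 at 130 to finish.
Cost = 110×80 + 170×110 + 50×130 = 34000.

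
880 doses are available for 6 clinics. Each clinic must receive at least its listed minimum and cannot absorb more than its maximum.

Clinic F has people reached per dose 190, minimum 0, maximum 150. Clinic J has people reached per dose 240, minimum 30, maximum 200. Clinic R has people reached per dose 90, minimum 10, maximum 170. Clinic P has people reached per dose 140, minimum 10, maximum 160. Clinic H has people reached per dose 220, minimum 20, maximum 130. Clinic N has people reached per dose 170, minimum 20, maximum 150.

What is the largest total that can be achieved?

161100

Meeting every minimum uses 0+30+10+10+20+20 = 90 doses, leaving 790.
Order the clinics by people reached per dose: Clinic J 240 > Clinic H 220 > Clinic F 190 > Clinic N 170 > Clinic P 140 > Clinic R 90.
Give Clinic J 170 more to hit its cap of 200 ; 620 left.
Clinic H takes 110 more to reach its cap of 130 ; 510 left.
Clinic F: +150 to 150 (cap) ; 360 left.
Clinic N: +130 to 150 (cap) ; 230 left.
Give Clinic P 150 more to hit its cap of 160 ; 80 left.
Clinic R: +80 (room for 160) → 90. Pool exhausted.
Total = 190×150 + 240×200 + 90×90 + 140×160 + 220×130 + 170×150 = 161100.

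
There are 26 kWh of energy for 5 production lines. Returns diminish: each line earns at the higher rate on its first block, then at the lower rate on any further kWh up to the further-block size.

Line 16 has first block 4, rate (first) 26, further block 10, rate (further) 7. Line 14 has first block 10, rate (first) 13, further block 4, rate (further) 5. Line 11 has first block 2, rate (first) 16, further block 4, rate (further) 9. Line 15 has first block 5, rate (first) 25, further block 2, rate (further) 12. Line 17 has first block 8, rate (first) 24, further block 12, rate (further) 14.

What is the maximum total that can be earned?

551

Order all 10 blocks by rate: Line 16/T1 26 > Line 15/T1 25 > Line 17/T1 24 > Line 11/T1 16 > Line 17/T2 14 > Line 14/T1 13 > Line 15/T2 12 > Line 11/T2 9 > Line 16/T2 7 > Line 14/T2 5.
Fill Line 16 T1 block (4 at 26) ; 22 left.
Fill Line 15 T1 block (5 at 25) ; 17 left.
Fill Line 17 T1 block (8 at 24) ; 9 left.
Fill Line 11 T1 block (2 at 16) ; 7 left.
Line 17 T2 at 14: only 7 left, fill 7.
Total = 26×4 + 25×5 + 24×8 + 16×2 + 14×7 = 551.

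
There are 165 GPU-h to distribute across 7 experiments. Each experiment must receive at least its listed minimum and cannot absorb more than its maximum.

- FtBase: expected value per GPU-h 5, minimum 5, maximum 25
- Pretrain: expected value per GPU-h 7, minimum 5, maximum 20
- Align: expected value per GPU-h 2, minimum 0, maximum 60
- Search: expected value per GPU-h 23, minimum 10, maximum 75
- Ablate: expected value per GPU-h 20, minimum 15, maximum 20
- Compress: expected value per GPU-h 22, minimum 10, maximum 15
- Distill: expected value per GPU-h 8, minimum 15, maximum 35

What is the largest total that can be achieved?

Meeting every minimum uses 5+5+0+10+15+10+15 = 60 GPU-h, leaving 105.
Order the experiments by expected value per GPU-h: Search 23 > Compress 22 > Ablate 20 > Distill 8 > Pretrain 7 > FtBase 5 > Align 2.
Search takes 65 more to reach its cap of 75 — 40 left.
Compress takes 5 more to reach its cap of 15 — 35 left.
Ablate: +5 to 20 (cap) — 30 left.
Distill takes 20 more to reach its cap of 35 — 10 left.
Only 10 left; Pretrain takes them to reach 15.
Total = 5×5 + 7×15 + 23×75 + 20×20 + 22×15 + 8×35 = 2865.

2865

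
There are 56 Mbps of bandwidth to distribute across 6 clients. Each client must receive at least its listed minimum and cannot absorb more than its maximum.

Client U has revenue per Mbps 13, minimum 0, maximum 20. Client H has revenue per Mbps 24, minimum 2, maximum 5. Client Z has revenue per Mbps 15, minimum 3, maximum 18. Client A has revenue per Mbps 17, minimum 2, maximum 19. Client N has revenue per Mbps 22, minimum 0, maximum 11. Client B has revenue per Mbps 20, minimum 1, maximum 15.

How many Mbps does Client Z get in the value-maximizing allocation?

6

Meeting every minimum uses 0+2+3+2+0+1 = 8 Mbps, leaving 48.
Order the clients by revenue per Mbps: Client H 24 > Client N 22 > Client B 20 > Client A 17 > Client Z 15 > Client U 13.
Client H takes 3 more to reach its cap of 5 ; 45 left.
Client N: +11 to 11 (cap) ; 34 left.
Client B: +14 to 15 (cap) ; 20 left.
Give Client A 17 more to hit its cap of 19 ; 3 left.
Only 3 left; Client Z takes them to reach 6.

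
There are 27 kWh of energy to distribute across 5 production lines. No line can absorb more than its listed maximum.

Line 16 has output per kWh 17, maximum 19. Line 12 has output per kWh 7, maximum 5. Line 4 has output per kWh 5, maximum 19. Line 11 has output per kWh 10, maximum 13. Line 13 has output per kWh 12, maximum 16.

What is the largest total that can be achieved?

Rank by output per kWh: Line 16 17 > Line 13 12 > Line 11 10 > Line 12 7 > Line 4 5.
Give Line 16 19 to hit its cap of 19 — 8 left.
Only 8 left; Line 13 takes them to reach 8.
Total = 17×19 + 12×8 = 419.

419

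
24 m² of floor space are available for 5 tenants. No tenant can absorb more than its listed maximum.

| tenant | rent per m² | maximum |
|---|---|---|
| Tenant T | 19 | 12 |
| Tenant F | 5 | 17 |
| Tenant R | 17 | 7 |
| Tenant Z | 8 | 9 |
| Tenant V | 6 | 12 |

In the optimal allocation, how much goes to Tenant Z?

5

Rank by rent per m²: Tenant T 19 > Tenant R 17 > Tenant Z 8 > Tenant V 6 > Tenant F 5.
Tenant T: +12 to 12 (cap) — 12 left.
Give Tenant R 7 to hit its cap of 7 — 5 left.
Tenant Z: +5 (room for 9) → 5. Pool exhausted.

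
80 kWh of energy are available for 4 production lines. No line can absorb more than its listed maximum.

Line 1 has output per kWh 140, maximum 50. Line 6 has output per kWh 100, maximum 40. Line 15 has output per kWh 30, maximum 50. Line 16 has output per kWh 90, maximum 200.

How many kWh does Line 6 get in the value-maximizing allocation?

30

Highest output per kWh first: Line 1 140 > Line 6 100 > Line 16 90 > Line 15 30.
Line 1: +50 to 50 (cap) — 30 left.
Only 30 left; Line 6 takes them to reach 30.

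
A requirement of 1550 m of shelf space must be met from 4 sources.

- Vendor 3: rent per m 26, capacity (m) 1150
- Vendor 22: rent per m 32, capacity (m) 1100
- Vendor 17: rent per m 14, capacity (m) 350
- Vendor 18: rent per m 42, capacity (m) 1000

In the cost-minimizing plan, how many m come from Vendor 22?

Use sources in increasing cost order.
Take 350 from Vendor 17 at 14 — need 1200 more.
Take 1150 from Vendor 3 at 26 — need 50 more.
Take 50 from Vendor 22 at 32 to finish.
Vendor 18: unused.

50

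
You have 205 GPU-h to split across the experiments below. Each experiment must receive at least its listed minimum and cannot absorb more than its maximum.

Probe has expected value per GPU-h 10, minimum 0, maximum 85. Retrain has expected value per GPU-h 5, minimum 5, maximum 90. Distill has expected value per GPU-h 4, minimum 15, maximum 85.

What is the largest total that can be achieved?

Meeting every minimum uses 0+5+15 = 20 GPU-h, leaving 185.
Order the experiments by expected value per GPU-h: Probe 10 > Retrain 5 > Distill 4.
Probe takes 85 more to reach its cap of 85 — 100 left.
Retrain takes 85 more to reach its cap of 90 — 15 left.
Only 15 left; Distill takes them to reach 30.
Total = 10×85 + 5×90 + 4×30 = 1420.

1420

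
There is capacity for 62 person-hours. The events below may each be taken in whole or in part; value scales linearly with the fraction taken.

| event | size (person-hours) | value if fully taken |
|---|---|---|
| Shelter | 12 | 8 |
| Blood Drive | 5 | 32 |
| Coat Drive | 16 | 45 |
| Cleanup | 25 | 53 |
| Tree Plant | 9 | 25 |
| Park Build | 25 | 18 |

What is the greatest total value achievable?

Sort by value density: Blood Drive 32/5≈6.4, Coat Drive 45/16≈2.81, Tree Plant 25/9≈2.78, Cleanup 53/25≈2.12, Park Build 18/25≈0.72, Shelter 8/12≈0.667.
Blood Drive: take in full, 5 person-hours for value 32 — 57 left.
Take all of Coat Drive (16 person-hours, value 45) — 41 person-hours left.
Tree Plant: take in full, 9 person-hours for value 25 — 32 left.
Cleanup: take in full, 25 person-hours for value 53 — 7 left.
Only 7 person-hours remain; take 7/25 of Park Build for value 18×7/25 = 5.04.
Total value = 160.04.

160.04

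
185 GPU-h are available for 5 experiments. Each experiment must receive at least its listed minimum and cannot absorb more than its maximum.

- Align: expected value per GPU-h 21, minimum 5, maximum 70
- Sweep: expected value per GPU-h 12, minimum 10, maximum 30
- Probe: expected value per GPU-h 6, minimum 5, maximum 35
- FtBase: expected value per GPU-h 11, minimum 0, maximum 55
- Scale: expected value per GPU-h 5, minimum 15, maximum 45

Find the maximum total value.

2600

Meeting every minimum uses 5+10+5+0+15 = 35 GPU-h, leaving 150.
Order the experiments by expected value per GPU-h: Align 21 > Sweep 12 > FtBase 11 > Probe 6 > Scale 5.
Align takes 65 more to reach its cap of 70 ; 85 left.
Give Sweep 20 more to hit its cap of 30 ; 65 left.
FtBase takes 55 more to reach its cap of 55 ; 10 left.
Only 10 left; Probe takes them to reach 15.
Total = 21×70 + 12×30 + 6×15 + 11×55 + 5×15 = 2600.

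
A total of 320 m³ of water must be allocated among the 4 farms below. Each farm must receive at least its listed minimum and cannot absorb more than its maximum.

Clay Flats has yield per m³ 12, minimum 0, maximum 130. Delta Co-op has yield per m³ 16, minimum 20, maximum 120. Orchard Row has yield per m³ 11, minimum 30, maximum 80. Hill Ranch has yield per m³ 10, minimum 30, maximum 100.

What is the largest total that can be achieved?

4220

Meeting every minimum uses 0+20+30+30 = 80 m³, leaving 240.
Highest yield per m³ first: Delta Co-op 16 > Clay Flats 12 > Orchard Row 11 > Hill Ranch 10.
Give Delta Co-op 100 more to hit its cap of 120 ; 140 left.
Clay Flats: +130 to 130 (cap) ; 10 left.
Orchard Row: +10 (room for 50) → 40. Pool exhausted.
Total = 12×130 + 16×120 + 11×40 + 10×30 = 4220.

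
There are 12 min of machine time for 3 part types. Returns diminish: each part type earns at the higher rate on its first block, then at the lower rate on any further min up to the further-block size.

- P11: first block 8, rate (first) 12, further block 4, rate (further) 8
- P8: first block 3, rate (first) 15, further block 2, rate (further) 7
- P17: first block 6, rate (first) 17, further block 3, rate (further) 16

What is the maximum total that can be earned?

Rank every tier by rate: P17/T1 17 > P17/T2 16 > P8/T1 15 > P11/T1 12 > P11/T2 8 > P8/T2 7.
P17/T1 (17): +6 — 6 left.
P17/T2 (16): +3 — 3 left.
Fill P8 T1 block (3 at 15) — 0 left.
Total = 17×6 + 16×3 + 15×3 = 195.

195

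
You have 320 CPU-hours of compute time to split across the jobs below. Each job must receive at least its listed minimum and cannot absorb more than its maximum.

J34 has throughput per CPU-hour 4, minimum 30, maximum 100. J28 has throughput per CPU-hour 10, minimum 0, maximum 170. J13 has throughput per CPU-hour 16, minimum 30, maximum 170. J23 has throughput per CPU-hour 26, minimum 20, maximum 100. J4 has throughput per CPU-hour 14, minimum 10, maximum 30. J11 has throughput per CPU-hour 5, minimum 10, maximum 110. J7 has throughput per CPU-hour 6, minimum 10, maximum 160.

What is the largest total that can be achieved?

Meeting every minimum uses 30+0+30+20+10+10+10 = 110 CPU-hours, leaving 210.
Rank by throughput per CPU-hour: J23 26 > J13 16 > J4 14 > J28 10 > J7 6 > J11 5 > J34 4.
Give J23 80 more to hit its cap of 100 → 130 left.
J13 has room for 140 more but only 130 remain, so it gets 160.
Total = 4×30 + 16×160 + 26×100 + 14×10 + 5×10 + 6×10 = 5530.

5530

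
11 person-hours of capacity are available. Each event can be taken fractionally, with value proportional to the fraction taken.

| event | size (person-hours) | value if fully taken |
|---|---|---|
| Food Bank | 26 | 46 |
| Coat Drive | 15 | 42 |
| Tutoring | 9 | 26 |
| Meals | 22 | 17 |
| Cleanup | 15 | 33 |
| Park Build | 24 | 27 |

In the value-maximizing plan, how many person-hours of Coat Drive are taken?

2

Sort by value density: Tutoring 26/9≈2.89, Coat Drive 42/15≈2.8, Cleanup 33/15≈2.2, Food Bank 46/26≈1.77, Park Build 27/24≈1.12, Meals 17/22≈0.773.
Tutoring: take in full, 9 person-hours for value 26 → 2 left.
Only 2 person-hours remain; take 2/15 of Coat Drive for value 42×2/15 = 5.6.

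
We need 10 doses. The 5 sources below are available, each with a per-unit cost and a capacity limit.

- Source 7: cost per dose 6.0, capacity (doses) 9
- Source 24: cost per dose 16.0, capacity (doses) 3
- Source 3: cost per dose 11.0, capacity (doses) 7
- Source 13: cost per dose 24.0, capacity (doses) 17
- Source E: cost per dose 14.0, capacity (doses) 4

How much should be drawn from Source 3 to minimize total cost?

Fill from the cheapest source first.
Source 7 at 6.0: take all 9 doses ; 1 still needed.
Source 3 (11.0): take the remaining 1 ; done.
Source E, Source 24, Source 13: unused.

1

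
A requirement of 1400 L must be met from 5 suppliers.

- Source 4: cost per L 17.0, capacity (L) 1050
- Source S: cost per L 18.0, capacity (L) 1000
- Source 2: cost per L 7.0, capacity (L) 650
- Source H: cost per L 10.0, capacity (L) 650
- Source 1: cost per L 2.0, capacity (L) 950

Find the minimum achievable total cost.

5050

Cheapest first:
Source 1 at 2.0: take all 950 L ; 450 still needed.
Take 450 from Source 2 at 7.0 to finish.
Source H, Source 4, Source S: unused.
Cost = 950×2.0 + 450×7.0 = 5050.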